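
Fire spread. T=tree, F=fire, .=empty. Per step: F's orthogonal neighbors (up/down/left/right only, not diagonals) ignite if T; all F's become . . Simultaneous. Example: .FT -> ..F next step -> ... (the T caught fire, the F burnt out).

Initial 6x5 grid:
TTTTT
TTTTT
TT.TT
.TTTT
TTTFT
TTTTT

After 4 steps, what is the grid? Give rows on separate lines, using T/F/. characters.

Step 1: 4 trees catch fire, 1 burn out
  TTTTT
  TTTTT
  TT.TT
  .TTFT
  TTF.F
  TTTFT
Step 2: 6 trees catch fire, 4 burn out
  TTTTT
  TTTTT
  TT.FT
  .TF.F
  TF...
  TTF.F
Step 3: 5 trees catch fire, 6 burn out
  TTTTT
  TTTFT
  TT..F
  .F...
  F....
  TF...
Step 4: 5 trees catch fire, 5 burn out
  TTTFT
  TTF.F
  TF...
  .....
  .....
  F....

TTTFT
TTF.F
TF...
.....
.....
F....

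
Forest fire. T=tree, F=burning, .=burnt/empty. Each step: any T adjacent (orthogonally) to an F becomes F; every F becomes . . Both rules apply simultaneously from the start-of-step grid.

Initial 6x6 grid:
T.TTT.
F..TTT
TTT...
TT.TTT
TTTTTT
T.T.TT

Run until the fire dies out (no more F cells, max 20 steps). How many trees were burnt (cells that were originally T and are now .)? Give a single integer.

Step 1: +2 fires, +1 burnt (F count now 2)
Step 2: +2 fires, +2 burnt (F count now 2)
Step 3: +3 fires, +2 burnt (F count now 3)
Step 4: +2 fires, +3 burnt (F count now 2)
Step 5: +1 fires, +2 burnt (F count now 1)
Step 6: +2 fires, +1 burnt (F count now 2)
Step 7: +2 fires, +2 burnt (F count now 2)
Step 8: +3 fires, +2 burnt (F count now 3)
Step 9: +2 fires, +3 burnt (F count now 2)
Step 10: +0 fires, +2 burnt (F count now 0)
Fire out after step 10
Initially T: 25, now '.': 30
Total burnt (originally-T cells now '.'): 19

Answer: 19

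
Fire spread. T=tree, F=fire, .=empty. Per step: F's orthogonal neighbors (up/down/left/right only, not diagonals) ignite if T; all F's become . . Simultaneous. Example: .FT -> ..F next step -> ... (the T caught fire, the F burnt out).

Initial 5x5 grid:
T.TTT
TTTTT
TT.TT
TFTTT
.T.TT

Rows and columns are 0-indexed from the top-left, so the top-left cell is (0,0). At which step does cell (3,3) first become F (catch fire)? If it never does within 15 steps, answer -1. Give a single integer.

Step 1: cell (3,3)='T' (+4 fires, +1 burnt)
Step 2: cell (3,3)='F' (+3 fires, +4 burnt)
  -> target ignites at step 2
Step 3: cell (3,3)='.' (+5 fires, +3 burnt)
Step 4: cell (3,3)='.' (+5 fires, +5 burnt)
Step 5: cell (3,3)='.' (+2 fires, +5 burnt)
Step 6: cell (3,3)='.' (+1 fires, +2 burnt)
Step 7: cell (3,3)='.' (+0 fires, +1 burnt)
  fire out at step 7

2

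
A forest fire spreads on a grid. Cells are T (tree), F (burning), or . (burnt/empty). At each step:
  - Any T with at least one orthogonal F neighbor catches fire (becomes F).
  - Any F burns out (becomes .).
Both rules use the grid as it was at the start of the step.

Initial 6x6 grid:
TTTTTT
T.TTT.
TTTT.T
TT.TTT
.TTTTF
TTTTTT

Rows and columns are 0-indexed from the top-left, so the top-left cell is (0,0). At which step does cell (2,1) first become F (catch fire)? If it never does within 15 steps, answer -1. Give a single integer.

Step 1: cell (2,1)='T' (+3 fires, +1 burnt)
Step 2: cell (2,1)='T' (+4 fires, +3 burnt)
Step 3: cell (2,1)='T' (+3 fires, +4 burnt)
Step 4: cell (2,1)='T' (+3 fires, +3 burnt)
Step 5: cell (2,1)='T' (+4 fires, +3 burnt)
Step 6: cell (2,1)='F' (+6 fires, +4 burnt)
  -> target ignites at step 6
Step 7: cell (2,1)='.' (+3 fires, +6 burnt)
Step 8: cell (2,1)='.' (+3 fires, +3 burnt)
Step 9: cell (2,1)='.' (+1 fires, +3 burnt)
Step 10: cell (2,1)='.' (+0 fires, +1 burnt)
  fire out at step 10

6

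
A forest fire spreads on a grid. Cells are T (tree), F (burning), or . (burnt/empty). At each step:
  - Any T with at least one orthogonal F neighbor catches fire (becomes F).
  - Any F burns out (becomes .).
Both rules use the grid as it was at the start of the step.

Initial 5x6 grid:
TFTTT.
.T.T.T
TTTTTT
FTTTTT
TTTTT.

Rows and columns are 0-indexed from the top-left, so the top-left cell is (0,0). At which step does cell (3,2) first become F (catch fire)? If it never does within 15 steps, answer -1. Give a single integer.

Step 1: cell (3,2)='T' (+6 fires, +2 burnt)
Step 2: cell (3,2)='F' (+4 fires, +6 burnt)
  -> target ignites at step 2
Step 3: cell (3,2)='.' (+5 fires, +4 burnt)
Step 4: cell (3,2)='.' (+3 fires, +5 burnt)
Step 5: cell (3,2)='.' (+3 fires, +3 burnt)
Step 6: cell (3,2)='.' (+1 fires, +3 burnt)
Step 7: cell (3,2)='.' (+1 fires, +1 burnt)
Step 8: cell (3,2)='.' (+0 fires, +1 burnt)
  fire out at step 8

2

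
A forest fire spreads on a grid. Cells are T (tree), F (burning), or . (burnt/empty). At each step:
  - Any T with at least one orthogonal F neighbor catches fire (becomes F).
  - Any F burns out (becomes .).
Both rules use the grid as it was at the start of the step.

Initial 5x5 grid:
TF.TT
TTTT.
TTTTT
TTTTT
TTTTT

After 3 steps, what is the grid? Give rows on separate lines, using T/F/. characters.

Step 1: 2 trees catch fire, 1 burn out
  F..TT
  TFTT.
  TTTTT
  TTTTT
  TTTTT
Step 2: 3 trees catch fire, 2 burn out
  ...TT
  F.FT.
  TFTTT
  TTTTT
  TTTTT
Step 3: 4 trees catch fire, 3 burn out
  ...TT
  ...F.
  F.FTT
  TFTTT
  TTTTT

...TT
...F.
F.FTT
TFTTT
TTTTT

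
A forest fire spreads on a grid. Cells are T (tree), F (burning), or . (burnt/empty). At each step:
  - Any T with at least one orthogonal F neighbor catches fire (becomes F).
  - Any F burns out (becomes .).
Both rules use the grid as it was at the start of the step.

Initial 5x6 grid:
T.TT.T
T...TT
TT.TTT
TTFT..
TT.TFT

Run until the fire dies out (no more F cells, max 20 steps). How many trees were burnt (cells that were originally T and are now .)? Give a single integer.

Step 1: +4 fires, +2 burnt (F count now 4)
Step 2: +4 fires, +4 burnt (F count now 4)
Step 3: +3 fires, +4 burnt (F count now 3)
Step 4: +3 fires, +3 burnt (F count now 3)
Step 5: +2 fires, +3 burnt (F count now 2)
Step 6: +1 fires, +2 burnt (F count now 1)
Step 7: +0 fires, +1 burnt (F count now 0)
Fire out after step 7
Initially T: 19, now '.': 28
Total burnt (originally-T cells now '.'): 17

Answer: 17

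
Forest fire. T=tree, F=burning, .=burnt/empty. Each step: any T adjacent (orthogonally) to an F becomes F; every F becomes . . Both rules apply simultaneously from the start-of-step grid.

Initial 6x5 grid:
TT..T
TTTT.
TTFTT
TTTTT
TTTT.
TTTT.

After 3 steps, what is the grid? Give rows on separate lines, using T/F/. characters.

Step 1: 4 trees catch fire, 1 burn out
  TT..T
  TTFT.
  TF.FT
  TTFTT
  TTTT.
  TTTT.
Step 2: 7 trees catch fire, 4 burn out
  TT..T
  TF.F.
  F...F
  TF.FT
  TTFT.
  TTTT.
Step 3: 7 trees catch fire, 7 burn out
  TF..T
  F....
  .....
  F...F
  TF.F.
  TTFT.

TF..T
F....
.....
F...F
TF.F.
TTFT.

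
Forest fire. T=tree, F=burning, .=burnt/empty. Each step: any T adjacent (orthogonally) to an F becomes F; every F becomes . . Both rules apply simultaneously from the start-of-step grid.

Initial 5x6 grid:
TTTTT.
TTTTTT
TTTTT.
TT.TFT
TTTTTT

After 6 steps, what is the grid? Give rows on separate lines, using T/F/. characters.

Step 1: 4 trees catch fire, 1 burn out
  TTTTT.
  TTTTTT
  TTTTF.
  TT.F.F
  TTTTFT
Step 2: 4 trees catch fire, 4 burn out
  TTTTT.
  TTTTFT
  TTTF..
  TT....
  TTTF.F
Step 3: 5 trees catch fire, 4 burn out
  TTTTF.
  TTTF.F
  TTF...
  TT....
  TTF...
Step 4: 4 trees catch fire, 5 burn out
  TTTF..
  TTF...
  TF....
  TT....
  TF....
Step 5: 5 trees catch fire, 4 burn out
  TTF...
  TF....
  F.....
  TF....
  F.....
Step 6: 3 trees catch fire, 5 burn out
  TF....
  F.....
  ......
  F.....
  ......

TF....
F.....
......
F.....
......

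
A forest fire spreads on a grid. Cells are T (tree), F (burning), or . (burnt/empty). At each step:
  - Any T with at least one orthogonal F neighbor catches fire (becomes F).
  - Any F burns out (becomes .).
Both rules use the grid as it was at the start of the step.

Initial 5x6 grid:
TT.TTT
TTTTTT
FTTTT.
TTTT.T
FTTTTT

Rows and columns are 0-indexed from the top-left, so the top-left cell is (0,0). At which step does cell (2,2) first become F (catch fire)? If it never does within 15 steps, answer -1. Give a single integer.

Step 1: cell (2,2)='T' (+4 fires, +2 burnt)
Step 2: cell (2,2)='F' (+5 fires, +4 burnt)
  -> target ignites at step 2
Step 3: cell (2,2)='.' (+5 fires, +5 burnt)
Step 4: cell (2,2)='.' (+4 fires, +5 burnt)
Step 5: cell (2,2)='.' (+3 fires, +4 burnt)
Step 6: cell (2,2)='.' (+3 fires, +3 burnt)
Step 7: cell (2,2)='.' (+1 fires, +3 burnt)
Step 8: cell (2,2)='.' (+0 fires, +1 burnt)
  fire out at step 8

2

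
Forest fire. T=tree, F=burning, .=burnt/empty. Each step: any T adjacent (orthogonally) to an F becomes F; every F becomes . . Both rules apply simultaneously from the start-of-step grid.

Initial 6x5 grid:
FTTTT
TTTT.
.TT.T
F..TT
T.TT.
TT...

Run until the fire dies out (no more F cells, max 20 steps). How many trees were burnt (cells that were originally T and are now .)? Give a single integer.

Answer: 13

Derivation:
Step 1: +3 fires, +2 burnt (F count now 3)
Step 2: +3 fires, +3 burnt (F count now 3)
Step 3: +4 fires, +3 burnt (F count now 4)
Step 4: +3 fires, +4 burnt (F count now 3)
Step 5: +0 fires, +3 burnt (F count now 0)
Fire out after step 5
Initially T: 18, now '.': 25
Total burnt (originally-T cells now '.'): 13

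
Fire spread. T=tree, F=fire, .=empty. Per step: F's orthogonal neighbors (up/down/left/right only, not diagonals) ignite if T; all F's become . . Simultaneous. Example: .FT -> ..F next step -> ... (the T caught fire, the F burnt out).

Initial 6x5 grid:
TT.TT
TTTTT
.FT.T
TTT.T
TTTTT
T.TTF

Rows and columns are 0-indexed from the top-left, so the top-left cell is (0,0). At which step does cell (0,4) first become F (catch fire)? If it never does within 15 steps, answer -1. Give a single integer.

Step 1: cell (0,4)='T' (+5 fires, +2 burnt)
Step 2: cell (0,4)='T' (+9 fires, +5 burnt)
Step 3: cell (0,4)='T' (+5 fires, +9 burnt)
Step 4: cell (0,4)='T' (+3 fires, +5 burnt)
Step 5: cell (0,4)='F' (+1 fires, +3 burnt)
  -> target ignites at step 5
Step 6: cell (0,4)='.' (+0 fires, +1 burnt)
  fire out at step 6

5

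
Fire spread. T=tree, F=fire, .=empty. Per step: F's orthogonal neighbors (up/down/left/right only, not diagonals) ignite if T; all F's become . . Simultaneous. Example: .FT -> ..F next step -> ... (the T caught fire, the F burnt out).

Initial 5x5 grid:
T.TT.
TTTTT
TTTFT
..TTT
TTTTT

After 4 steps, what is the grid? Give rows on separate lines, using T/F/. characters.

Step 1: 4 trees catch fire, 1 burn out
  T.TT.
  TTTFT
  TTF.F
  ..TFT
  TTTTT
Step 2: 7 trees catch fire, 4 burn out
  T.TF.
  TTF.F
  TF...
  ..F.F
  TTTFT
Step 3: 5 trees catch fire, 7 burn out
  T.F..
  TF...
  F....
  .....
  TTF.F
Step 4: 2 trees catch fire, 5 burn out
  T....
  F....
  .....
  .....
  TF...

T....
F....
.....
.....
TF...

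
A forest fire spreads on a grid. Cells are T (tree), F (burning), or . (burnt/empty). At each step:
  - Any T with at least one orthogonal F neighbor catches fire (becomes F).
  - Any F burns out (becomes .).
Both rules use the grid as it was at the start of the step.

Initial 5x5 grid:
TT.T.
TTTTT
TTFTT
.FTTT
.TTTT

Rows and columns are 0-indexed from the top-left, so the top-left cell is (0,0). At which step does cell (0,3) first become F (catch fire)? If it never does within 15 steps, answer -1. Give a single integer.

Step 1: cell (0,3)='T' (+5 fires, +2 burnt)
Step 2: cell (0,3)='T' (+6 fires, +5 burnt)
Step 3: cell (0,3)='F' (+6 fires, +6 burnt)
  -> target ignites at step 3
Step 4: cell (0,3)='.' (+2 fires, +6 burnt)
Step 5: cell (0,3)='.' (+0 fires, +2 burnt)
  fire out at step 5

3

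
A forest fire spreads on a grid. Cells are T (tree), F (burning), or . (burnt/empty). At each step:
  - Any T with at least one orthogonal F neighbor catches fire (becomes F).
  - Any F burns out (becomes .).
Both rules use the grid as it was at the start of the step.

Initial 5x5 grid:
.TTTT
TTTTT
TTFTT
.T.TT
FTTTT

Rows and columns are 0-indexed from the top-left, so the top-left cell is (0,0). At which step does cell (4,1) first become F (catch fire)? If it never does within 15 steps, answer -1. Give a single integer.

Step 1: cell (4,1)='F' (+4 fires, +2 burnt)
  -> target ignites at step 1
Step 2: cell (4,1)='.' (+8 fires, +4 burnt)
Step 3: cell (4,1)='.' (+6 fires, +8 burnt)
Step 4: cell (4,1)='.' (+2 fires, +6 burnt)
Step 5: cell (4,1)='.' (+0 fires, +2 burnt)
  fire out at step 5

1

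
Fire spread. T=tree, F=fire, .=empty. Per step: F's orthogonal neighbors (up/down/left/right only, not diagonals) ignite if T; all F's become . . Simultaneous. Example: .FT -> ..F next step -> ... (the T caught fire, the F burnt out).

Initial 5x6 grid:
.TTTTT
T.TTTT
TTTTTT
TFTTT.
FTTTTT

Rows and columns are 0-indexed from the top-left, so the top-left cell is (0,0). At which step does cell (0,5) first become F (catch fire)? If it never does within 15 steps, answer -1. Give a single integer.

Step 1: cell (0,5)='T' (+4 fires, +2 burnt)
Step 2: cell (0,5)='T' (+4 fires, +4 burnt)
Step 3: cell (0,5)='T' (+5 fires, +4 burnt)
Step 4: cell (0,5)='T' (+4 fires, +5 burnt)
Step 5: cell (0,5)='T' (+5 fires, +4 burnt)
Step 6: cell (0,5)='T' (+2 fires, +5 burnt)
Step 7: cell (0,5)='F' (+1 fires, +2 burnt)
  -> target ignites at step 7
Step 8: cell (0,5)='.' (+0 fires, +1 burnt)
  fire out at step 8

7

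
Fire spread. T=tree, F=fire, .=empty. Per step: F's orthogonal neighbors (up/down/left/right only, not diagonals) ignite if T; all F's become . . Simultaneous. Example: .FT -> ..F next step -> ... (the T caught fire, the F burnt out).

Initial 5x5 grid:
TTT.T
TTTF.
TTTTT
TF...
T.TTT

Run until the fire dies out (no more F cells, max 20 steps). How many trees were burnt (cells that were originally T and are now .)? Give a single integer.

Answer: 13

Derivation:
Step 1: +4 fires, +2 burnt (F count now 4)
Step 2: +6 fires, +4 burnt (F count now 6)
Step 3: +2 fires, +6 burnt (F count now 2)
Step 4: +1 fires, +2 burnt (F count now 1)
Step 5: +0 fires, +1 burnt (F count now 0)
Fire out after step 5
Initially T: 17, now '.': 21
Total burnt (originally-T cells now '.'): 13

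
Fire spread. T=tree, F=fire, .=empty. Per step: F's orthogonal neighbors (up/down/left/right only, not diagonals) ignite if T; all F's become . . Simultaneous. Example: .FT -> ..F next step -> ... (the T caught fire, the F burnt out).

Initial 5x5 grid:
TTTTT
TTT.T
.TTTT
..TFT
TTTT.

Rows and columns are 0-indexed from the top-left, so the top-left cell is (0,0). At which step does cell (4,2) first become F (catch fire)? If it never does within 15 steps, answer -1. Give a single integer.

Step 1: cell (4,2)='T' (+4 fires, +1 burnt)
Step 2: cell (4,2)='F' (+3 fires, +4 burnt)
  -> target ignites at step 2
Step 3: cell (4,2)='.' (+4 fires, +3 burnt)
Step 4: cell (4,2)='.' (+4 fires, +4 burnt)
Step 5: cell (4,2)='.' (+3 fires, +4 burnt)
Step 6: cell (4,2)='.' (+1 fires, +3 burnt)
Step 7: cell (4,2)='.' (+0 fires, +1 burnt)
  fire out at step 7

2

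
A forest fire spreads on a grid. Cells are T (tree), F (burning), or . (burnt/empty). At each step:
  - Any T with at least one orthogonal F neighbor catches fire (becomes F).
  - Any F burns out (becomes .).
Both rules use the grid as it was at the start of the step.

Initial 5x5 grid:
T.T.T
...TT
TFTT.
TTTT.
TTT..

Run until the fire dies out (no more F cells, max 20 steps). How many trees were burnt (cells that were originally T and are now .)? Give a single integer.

Answer: 13

Derivation:
Step 1: +3 fires, +1 burnt (F count now 3)
Step 2: +4 fires, +3 burnt (F count now 4)
Step 3: +4 fires, +4 burnt (F count now 4)
Step 4: +1 fires, +4 burnt (F count now 1)
Step 5: +1 fires, +1 burnt (F count now 1)
Step 6: +0 fires, +1 burnt (F count now 0)
Fire out after step 6
Initially T: 15, now '.': 23
Total burnt (originally-T cells now '.'): 13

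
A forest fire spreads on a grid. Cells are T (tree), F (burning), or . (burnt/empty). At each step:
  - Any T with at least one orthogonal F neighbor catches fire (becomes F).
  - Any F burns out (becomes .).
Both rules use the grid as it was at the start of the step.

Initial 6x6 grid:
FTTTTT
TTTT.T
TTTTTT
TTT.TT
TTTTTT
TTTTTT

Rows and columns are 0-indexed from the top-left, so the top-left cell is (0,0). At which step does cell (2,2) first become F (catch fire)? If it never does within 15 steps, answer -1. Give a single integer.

Step 1: cell (2,2)='T' (+2 fires, +1 burnt)
Step 2: cell (2,2)='T' (+3 fires, +2 burnt)
Step 3: cell (2,2)='T' (+4 fires, +3 burnt)
Step 4: cell (2,2)='F' (+5 fires, +4 burnt)
  -> target ignites at step 4
Step 5: cell (2,2)='.' (+5 fires, +5 burnt)
Step 6: cell (2,2)='.' (+4 fires, +5 burnt)
Step 7: cell (2,2)='.' (+4 fires, +4 burnt)
Step 8: cell (2,2)='.' (+3 fires, +4 burnt)
Step 9: cell (2,2)='.' (+2 fires, +3 burnt)
Step 10: cell (2,2)='.' (+1 fires, +2 burnt)
Step 11: cell (2,2)='.' (+0 fires, +1 burnt)
  fire out at step 11

4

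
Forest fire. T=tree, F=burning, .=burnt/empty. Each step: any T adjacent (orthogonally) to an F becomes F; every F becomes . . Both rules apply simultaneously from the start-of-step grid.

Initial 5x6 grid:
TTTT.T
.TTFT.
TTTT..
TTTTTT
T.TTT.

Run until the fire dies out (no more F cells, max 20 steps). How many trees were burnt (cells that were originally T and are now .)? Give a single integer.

Step 1: +4 fires, +1 burnt (F count now 4)
Step 2: +4 fires, +4 burnt (F count now 4)
Step 3: +5 fires, +4 burnt (F count now 5)
Step 4: +6 fires, +5 burnt (F count now 6)
Step 5: +1 fires, +6 burnt (F count now 1)
Step 6: +1 fires, +1 burnt (F count now 1)
Step 7: +0 fires, +1 burnt (F count now 0)
Fire out after step 7
Initially T: 22, now '.': 29
Total burnt (originally-T cells now '.'): 21

Answer: 21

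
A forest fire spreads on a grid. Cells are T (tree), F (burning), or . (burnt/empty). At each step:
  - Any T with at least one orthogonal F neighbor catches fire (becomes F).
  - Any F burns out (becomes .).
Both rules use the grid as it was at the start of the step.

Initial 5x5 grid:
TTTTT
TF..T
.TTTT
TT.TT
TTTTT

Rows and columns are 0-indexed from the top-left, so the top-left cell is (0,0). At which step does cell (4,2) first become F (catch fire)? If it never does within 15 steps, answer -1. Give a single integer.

Step 1: cell (4,2)='T' (+3 fires, +1 burnt)
Step 2: cell (4,2)='T' (+4 fires, +3 burnt)
Step 3: cell (4,2)='T' (+4 fires, +4 burnt)
Step 4: cell (4,2)='F' (+5 fires, +4 burnt)
  -> target ignites at step 4
Step 5: cell (4,2)='.' (+3 fires, +5 burnt)
Step 6: cell (4,2)='.' (+1 fires, +3 burnt)
Step 7: cell (4,2)='.' (+0 fires, +1 burnt)
  fire out at step 7

4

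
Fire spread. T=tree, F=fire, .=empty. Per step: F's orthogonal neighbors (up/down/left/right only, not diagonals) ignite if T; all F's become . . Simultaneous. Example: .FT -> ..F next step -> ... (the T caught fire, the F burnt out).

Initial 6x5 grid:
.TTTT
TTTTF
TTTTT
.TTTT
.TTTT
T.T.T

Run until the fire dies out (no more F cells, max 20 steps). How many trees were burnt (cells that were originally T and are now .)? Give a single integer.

Answer: 23

Derivation:
Step 1: +3 fires, +1 burnt (F count now 3)
Step 2: +4 fires, +3 burnt (F count now 4)
Step 3: +5 fires, +4 burnt (F count now 5)
Step 4: +6 fires, +5 burnt (F count now 6)
Step 5: +3 fires, +6 burnt (F count now 3)
Step 6: +2 fires, +3 burnt (F count now 2)
Step 7: +0 fires, +2 burnt (F count now 0)
Fire out after step 7
Initially T: 24, now '.': 29
Total burnt (originally-T cells now '.'): 23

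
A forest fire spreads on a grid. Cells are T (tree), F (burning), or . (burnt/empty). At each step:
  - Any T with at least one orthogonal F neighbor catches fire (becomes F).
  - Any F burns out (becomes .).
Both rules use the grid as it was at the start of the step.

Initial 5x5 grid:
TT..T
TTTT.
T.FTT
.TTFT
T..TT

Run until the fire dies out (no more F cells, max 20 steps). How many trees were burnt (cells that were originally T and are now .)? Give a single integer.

Answer: 14

Derivation:
Step 1: +5 fires, +2 burnt (F count now 5)
Step 2: +5 fires, +5 burnt (F count now 5)
Step 3: +2 fires, +5 burnt (F count now 2)
Step 4: +2 fires, +2 burnt (F count now 2)
Step 5: +0 fires, +2 burnt (F count now 0)
Fire out after step 5
Initially T: 16, now '.': 23
Total burnt (originally-T cells now '.'): 14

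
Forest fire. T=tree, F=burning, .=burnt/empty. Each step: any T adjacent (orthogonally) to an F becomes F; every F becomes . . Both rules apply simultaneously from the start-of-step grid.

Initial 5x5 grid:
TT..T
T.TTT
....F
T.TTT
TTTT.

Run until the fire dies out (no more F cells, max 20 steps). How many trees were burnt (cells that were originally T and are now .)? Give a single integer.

Step 1: +2 fires, +1 burnt (F count now 2)
Step 2: +3 fires, +2 burnt (F count now 3)
Step 3: +3 fires, +3 burnt (F count now 3)
Step 4: +1 fires, +3 burnt (F count now 1)
Step 5: +1 fires, +1 burnt (F count now 1)
Step 6: +1 fires, +1 burnt (F count now 1)
Step 7: +1 fires, +1 burnt (F count now 1)
Step 8: +0 fires, +1 burnt (F count now 0)
Fire out after step 8
Initially T: 15, now '.': 22
Total burnt (originally-T cells now '.'): 12

Answer: 12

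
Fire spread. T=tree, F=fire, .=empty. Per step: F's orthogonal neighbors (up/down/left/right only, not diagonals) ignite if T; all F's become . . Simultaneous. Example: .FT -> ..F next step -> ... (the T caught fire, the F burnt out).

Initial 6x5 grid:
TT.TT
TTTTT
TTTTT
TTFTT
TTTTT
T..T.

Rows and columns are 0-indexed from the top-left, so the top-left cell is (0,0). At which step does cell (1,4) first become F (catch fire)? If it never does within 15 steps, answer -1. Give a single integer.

Step 1: cell (1,4)='T' (+4 fires, +1 burnt)
Step 2: cell (1,4)='T' (+7 fires, +4 burnt)
Step 3: cell (1,4)='T' (+7 fires, +7 burnt)
Step 4: cell (1,4)='F' (+5 fires, +7 burnt)
  -> target ignites at step 4
Step 5: cell (1,4)='.' (+2 fires, +5 burnt)
Step 6: cell (1,4)='.' (+0 fires, +2 burnt)
  fire out at step 6

4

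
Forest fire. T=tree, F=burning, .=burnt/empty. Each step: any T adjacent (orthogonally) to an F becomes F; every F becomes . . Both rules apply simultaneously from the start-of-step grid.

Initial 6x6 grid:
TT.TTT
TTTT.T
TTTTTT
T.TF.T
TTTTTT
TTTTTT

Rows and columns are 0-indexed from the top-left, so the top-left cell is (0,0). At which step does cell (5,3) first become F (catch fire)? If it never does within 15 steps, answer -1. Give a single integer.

Step 1: cell (5,3)='T' (+3 fires, +1 burnt)
Step 2: cell (5,3)='F' (+6 fires, +3 burnt)
  -> target ignites at step 2
Step 3: cell (5,3)='.' (+8 fires, +6 burnt)
Step 4: cell (5,3)='.' (+8 fires, +8 burnt)
Step 5: cell (5,3)='.' (+5 fires, +8 burnt)
Step 6: cell (5,3)='.' (+1 fires, +5 burnt)
Step 7: cell (5,3)='.' (+0 fires, +1 burnt)
  fire out at step 7

2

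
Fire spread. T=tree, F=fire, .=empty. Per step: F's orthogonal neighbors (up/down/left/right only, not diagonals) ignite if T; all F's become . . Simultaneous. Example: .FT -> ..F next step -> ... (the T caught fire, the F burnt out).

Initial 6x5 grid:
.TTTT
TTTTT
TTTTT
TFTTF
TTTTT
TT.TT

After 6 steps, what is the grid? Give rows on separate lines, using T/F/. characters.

Step 1: 7 trees catch fire, 2 burn out
  .TTTT
  TTTTT
  TFTTF
  F.FF.
  TFTTF
  TT.TT
Step 2: 10 trees catch fire, 7 burn out
  .TTTT
  TFTTF
  F.FF.
  .....
  F.FF.
  TF.TF
Step 3: 7 trees catch fire, 10 burn out
  .FTTF
  F.FF.
  .....
  .....
  .....
  F..F.
Step 4: 2 trees catch fire, 7 burn out
  ..FF.
  .....
  .....
  .....
  .....
  .....
Step 5: 0 trees catch fire, 2 burn out
  .....
  .....
  .....
  .....
  .....
  .....
Step 6: 0 trees catch fire, 0 burn out
  .....
  .....
  .....
  .....
  .....
  .....

.....
.....
.....
.....
.....
.....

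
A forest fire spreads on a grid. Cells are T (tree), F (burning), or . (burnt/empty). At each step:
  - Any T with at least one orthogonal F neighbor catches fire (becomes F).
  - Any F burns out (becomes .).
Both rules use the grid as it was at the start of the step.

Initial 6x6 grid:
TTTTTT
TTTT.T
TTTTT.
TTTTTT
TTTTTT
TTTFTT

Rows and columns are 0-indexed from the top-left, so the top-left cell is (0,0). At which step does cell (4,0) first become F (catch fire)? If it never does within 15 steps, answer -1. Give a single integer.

Step 1: cell (4,0)='T' (+3 fires, +1 burnt)
Step 2: cell (4,0)='T' (+5 fires, +3 burnt)
Step 3: cell (4,0)='T' (+6 fires, +5 burnt)
Step 4: cell (4,0)='F' (+6 fires, +6 burnt)
  -> target ignites at step 4
Step 5: cell (4,0)='.' (+4 fires, +6 burnt)
Step 6: cell (4,0)='.' (+4 fires, +4 burnt)
Step 7: cell (4,0)='.' (+3 fires, +4 burnt)
Step 8: cell (4,0)='.' (+2 fires, +3 burnt)
Step 9: cell (4,0)='.' (+0 fires, +2 burnt)
  fire out at step 9

4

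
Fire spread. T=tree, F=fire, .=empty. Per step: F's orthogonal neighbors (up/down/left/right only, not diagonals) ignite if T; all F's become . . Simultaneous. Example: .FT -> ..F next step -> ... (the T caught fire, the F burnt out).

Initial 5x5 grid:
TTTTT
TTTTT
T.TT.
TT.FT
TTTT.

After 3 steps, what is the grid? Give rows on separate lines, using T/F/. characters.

Step 1: 3 trees catch fire, 1 burn out
  TTTTT
  TTTTT
  T.TF.
  TT..F
  TTTF.
Step 2: 3 trees catch fire, 3 burn out
  TTTTT
  TTTFT
  T.F..
  TT...
  TTF..
Step 3: 4 trees catch fire, 3 burn out
  TTTFT
  TTF.F
  T....
  TT...
  TF...

TTTFT
TTF.F
T....
TT...
TF...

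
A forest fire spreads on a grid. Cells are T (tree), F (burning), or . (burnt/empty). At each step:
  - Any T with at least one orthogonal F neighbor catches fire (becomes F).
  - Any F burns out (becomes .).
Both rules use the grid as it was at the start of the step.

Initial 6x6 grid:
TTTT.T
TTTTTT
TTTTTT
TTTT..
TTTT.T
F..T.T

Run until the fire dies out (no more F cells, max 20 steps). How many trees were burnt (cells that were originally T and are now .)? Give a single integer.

Step 1: +1 fires, +1 burnt (F count now 1)
Step 2: +2 fires, +1 burnt (F count now 2)
Step 3: +3 fires, +2 burnt (F count now 3)
Step 4: +4 fires, +3 burnt (F count now 4)
Step 5: +5 fires, +4 burnt (F count now 5)
Step 6: +3 fires, +5 burnt (F count now 3)
Step 7: +3 fires, +3 burnt (F count now 3)
Step 8: +3 fires, +3 burnt (F count now 3)
Step 9: +1 fires, +3 burnt (F count now 1)
Step 10: +1 fires, +1 burnt (F count now 1)
Step 11: +0 fires, +1 burnt (F count now 0)
Fire out after step 11
Initially T: 28, now '.': 34
Total burnt (originally-T cells now '.'): 26

Answer: 26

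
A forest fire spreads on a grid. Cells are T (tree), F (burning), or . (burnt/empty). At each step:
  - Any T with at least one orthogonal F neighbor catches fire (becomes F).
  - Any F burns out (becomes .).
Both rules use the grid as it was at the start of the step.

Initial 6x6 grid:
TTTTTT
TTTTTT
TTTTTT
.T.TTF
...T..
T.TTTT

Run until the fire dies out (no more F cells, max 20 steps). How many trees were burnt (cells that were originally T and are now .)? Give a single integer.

Step 1: +2 fires, +1 burnt (F count now 2)
Step 2: +3 fires, +2 burnt (F count now 3)
Step 3: +4 fires, +3 burnt (F count now 4)
Step 4: +4 fires, +4 burnt (F count now 4)
Step 5: +5 fires, +4 burnt (F count now 5)
Step 6: +5 fires, +5 burnt (F count now 5)
Step 7: +2 fires, +5 burnt (F count now 2)
Step 8: +1 fires, +2 burnt (F count now 1)
Step 9: +0 fires, +1 burnt (F count now 0)
Fire out after step 9
Initially T: 27, now '.': 35
Total burnt (originally-T cells now '.'): 26

Answer: 26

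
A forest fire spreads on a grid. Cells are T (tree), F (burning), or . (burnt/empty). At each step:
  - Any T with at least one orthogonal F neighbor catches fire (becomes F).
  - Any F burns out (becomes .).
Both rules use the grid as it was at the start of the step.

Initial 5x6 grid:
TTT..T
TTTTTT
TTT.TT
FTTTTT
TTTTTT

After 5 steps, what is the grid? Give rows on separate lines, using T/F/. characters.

Step 1: 3 trees catch fire, 1 burn out
  TTT..T
  TTTTTT
  FTT.TT
  .FTTTT
  FTTTTT
Step 2: 4 trees catch fire, 3 burn out
  TTT..T
  FTTTTT
  .FT.TT
  ..FTTT
  .FTTTT
Step 3: 5 trees catch fire, 4 burn out
  FTT..T
  .FTTTT
  ..F.TT
  ...FTT
  ..FTTT
Step 4: 4 trees catch fire, 5 burn out
  .FT..T
  ..FTTT
  ....TT
  ....FT
  ...FTT
Step 5: 5 trees catch fire, 4 burn out
  ..F..T
  ...FTT
  ....FT
  .....F
  ....FT

..F..T
...FTT
....FT
.....F
....FT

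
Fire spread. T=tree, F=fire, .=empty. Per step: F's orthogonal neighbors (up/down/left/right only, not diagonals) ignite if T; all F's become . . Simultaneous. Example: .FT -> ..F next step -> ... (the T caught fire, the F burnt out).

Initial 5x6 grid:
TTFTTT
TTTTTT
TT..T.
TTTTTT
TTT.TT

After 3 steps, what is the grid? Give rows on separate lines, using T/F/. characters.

Step 1: 3 trees catch fire, 1 burn out
  TF.FTT
  TTFTTT
  TT..T.
  TTTTTT
  TTT.TT
Step 2: 4 trees catch fire, 3 burn out
  F...FT
  TF.FTT
  TT..T.
  TTTTTT
  TTT.TT
Step 3: 4 trees catch fire, 4 burn out
  .....F
  F...FT
  TF..T.
  TTTTTT
  TTT.TT

.....F
F...FT
TF..T.
TTTTTT
TTT.TT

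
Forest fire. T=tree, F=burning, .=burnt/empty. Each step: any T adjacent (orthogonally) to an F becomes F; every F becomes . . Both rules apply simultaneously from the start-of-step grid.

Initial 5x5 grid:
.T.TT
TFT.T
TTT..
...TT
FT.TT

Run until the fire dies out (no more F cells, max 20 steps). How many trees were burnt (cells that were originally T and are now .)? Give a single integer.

Answer: 7

Derivation:
Step 1: +5 fires, +2 burnt (F count now 5)
Step 2: +2 fires, +5 burnt (F count now 2)
Step 3: +0 fires, +2 burnt (F count now 0)
Fire out after step 3
Initially T: 14, now '.': 18
Total burnt (originally-T cells now '.'): 7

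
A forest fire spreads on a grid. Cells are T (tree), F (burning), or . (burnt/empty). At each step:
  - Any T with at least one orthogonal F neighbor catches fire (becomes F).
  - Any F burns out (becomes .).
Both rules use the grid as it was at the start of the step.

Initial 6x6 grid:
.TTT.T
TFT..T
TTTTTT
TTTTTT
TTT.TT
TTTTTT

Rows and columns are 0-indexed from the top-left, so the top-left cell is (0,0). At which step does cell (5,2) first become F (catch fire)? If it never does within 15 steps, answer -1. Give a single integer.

Step 1: cell (5,2)='T' (+4 fires, +1 burnt)
Step 2: cell (5,2)='T' (+4 fires, +4 burnt)
Step 3: cell (5,2)='T' (+5 fires, +4 burnt)
Step 4: cell (5,2)='T' (+5 fires, +5 burnt)
Step 5: cell (5,2)='F' (+4 fires, +5 burnt)
  -> target ignites at step 5
Step 6: cell (5,2)='.' (+4 fires, +4 burnt)
Step 7: cell (5,2)='.' (+3 fires, +4 burnt)
Step 8: cell (5,2)='.' (+1 fires, +3 burnt)
Step 9: cell (5,2)='.' (+0 fires, +1 burnt)
  fire out at step 9

5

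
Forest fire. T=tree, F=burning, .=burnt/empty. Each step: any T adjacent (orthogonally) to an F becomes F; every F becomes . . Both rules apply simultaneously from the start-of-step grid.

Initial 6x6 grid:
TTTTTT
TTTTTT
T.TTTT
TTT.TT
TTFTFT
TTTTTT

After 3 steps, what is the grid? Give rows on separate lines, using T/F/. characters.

Step 1: 7 trees catch fire, 2 burn out
  TTTTTT
  TTTTTT
  T.TTTT
  TTF.FT
  TF.F.F
  TTFTFT
Step 2: 8 trees catch fire, 7 burn out
  TTTTTT
  TTTTTT
  T.FTFT
  TF...F
  F.....
  TF.F.F
Step 3: 6 trees catch fire, 8 burn out
  TTTTTT
  TTFTFT
  T..F.F
  F.....
  ......
  F.....

TTTTTT
TTFTFT
T..F.F
F.....
......
F.....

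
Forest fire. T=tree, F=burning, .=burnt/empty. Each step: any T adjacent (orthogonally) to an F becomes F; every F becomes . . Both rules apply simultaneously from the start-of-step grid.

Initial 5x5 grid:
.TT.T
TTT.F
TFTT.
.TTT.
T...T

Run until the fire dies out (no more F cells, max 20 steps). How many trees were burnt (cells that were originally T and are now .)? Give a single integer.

Step 1: +5 fires, +2 burnt (F count now 5)
Step 2: +5 fires, +5 burnt (F count now 5)
Step 3: +2 fires, +5 burnt (F count now 2)
Step 4: +0 fires, +2 burnt (F count now 0)
Fire out after step 4
Initially T: 14, now '.': 23
Total burnt (originally-T cells now '.'): 12

Answer: 12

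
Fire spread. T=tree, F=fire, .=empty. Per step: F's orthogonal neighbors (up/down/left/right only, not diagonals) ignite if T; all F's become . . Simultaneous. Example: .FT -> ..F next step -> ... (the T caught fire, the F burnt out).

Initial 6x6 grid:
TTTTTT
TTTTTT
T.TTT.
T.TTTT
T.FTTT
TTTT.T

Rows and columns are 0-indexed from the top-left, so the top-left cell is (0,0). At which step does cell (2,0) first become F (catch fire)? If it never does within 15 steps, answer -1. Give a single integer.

Step 1: cell (2,0)='T' (+3 fires, +1 burnt)
Step 2: cell (2,0)='T' (+5 fires, +3 burnt)
Step 3: cell (2,0)='T' (+5 fires, +5 burnt)
Step 4: cell (2,0)='T' (+7 fires, +5 burnt)
Step 5: cell (2,0)='T' (+5 fires, +7 burnt)
Step 6: cell (2,0)='F' (+4 fires, +5 burnt)
  -> target ignites at step 6
Step 7: cell (2,0)='.' (+1 fires, +4 burnt)
Step 8: cell (2,0)='.' (+0 fires, +1 burnt)
  fire out at step 8

6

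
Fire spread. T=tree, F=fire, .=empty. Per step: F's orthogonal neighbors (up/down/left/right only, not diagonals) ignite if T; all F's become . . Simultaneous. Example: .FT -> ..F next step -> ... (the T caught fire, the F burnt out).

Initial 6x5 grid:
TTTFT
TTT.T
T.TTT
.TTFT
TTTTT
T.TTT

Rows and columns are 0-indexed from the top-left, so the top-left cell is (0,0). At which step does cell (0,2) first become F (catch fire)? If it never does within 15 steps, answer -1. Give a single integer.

Step 1: cell (0,2)='F' (+6 fires, +2 burnt)
  -> target ignites at step 1
Step 2: cell (0,2)='.' (+9 fires, +6 burnt)
Step 3: cell (0,2)='.' (+5 fires, +9 burnt)
Step 4: cell (0,2)='.' (+2 fires, +5 burnt)
Step 5: cell (0,2)='.' (+2 fires, +2 burnt)
Step 6: cell (0,2)='.' (+0 fires, +2 burnt)
  fire out at step 6

1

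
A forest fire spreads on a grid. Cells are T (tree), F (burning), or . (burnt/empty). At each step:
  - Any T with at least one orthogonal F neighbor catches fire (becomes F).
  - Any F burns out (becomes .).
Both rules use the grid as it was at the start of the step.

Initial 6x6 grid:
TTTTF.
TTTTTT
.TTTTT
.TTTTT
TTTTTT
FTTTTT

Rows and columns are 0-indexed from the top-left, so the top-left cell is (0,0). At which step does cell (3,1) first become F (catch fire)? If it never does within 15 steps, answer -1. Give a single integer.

Step 1: cell (3,1)='T' (+4 fires, +2 burnt)
Step 2: cell (3,1)='T' (+6 fires, +4 burnt)
Step 3: cell (3,1)='F' (+8 fires, +6 burnt)
  -> target ignites at step 3
Step 4: cell (3,1)='.' (+10 fires, +8 burnt)
Step 5: cell (3,1)='.' (+3 fires, +10 burnt)
Step 6: cell (3,1)='.' (+0 fires, +3 burnt)
  fire out at step 6

3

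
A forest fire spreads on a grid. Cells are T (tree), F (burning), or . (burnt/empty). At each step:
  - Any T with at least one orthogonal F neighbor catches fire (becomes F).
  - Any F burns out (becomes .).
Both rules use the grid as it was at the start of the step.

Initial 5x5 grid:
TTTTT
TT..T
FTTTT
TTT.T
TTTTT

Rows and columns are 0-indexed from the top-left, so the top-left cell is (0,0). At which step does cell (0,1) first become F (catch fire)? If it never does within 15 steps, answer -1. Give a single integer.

Step 1: cell (0,1)='T' (+3 fires, +1 burnt)
Step 2: cell (0,1)='T' (+5 fires, +3 burnt)
Step 3: cell (0,1)='F' (+4 fires, +5 burnt)
  -> target ignites at step 3
Step 4: cell (0,1)='.' (+3 fires, +4 burnt)
Step 5: cell (0,1)='.' (+4 fires, +3 burnt)
Step 6: cell (0,1)='.' (+2 fires, +4 burnt)
Step 7: cell (0,1)='.' (+0 fires, +2 burnt)
  fire out at step 7

3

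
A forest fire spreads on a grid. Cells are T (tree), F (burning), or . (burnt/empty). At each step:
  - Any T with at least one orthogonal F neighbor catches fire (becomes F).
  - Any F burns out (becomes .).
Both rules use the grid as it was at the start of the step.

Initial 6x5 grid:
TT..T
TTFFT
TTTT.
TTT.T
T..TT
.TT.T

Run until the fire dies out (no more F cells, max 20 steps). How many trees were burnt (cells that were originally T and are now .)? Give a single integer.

Step 1: +4 fires, +2 burnt (F count now 4)
Step 2: +5 fires, +4 burnt (F count now 5)
Step 3: +3 fires, +5 burnt (F count now 3)
Step 4: +1 fires, +3 burnt (F count now 1)
Step 5: +1 fires, +1 burnt (F count now 1)
Step 6: +0 fires, +1 burnt (F count now 0)
Fire out after step 6
Initially T: 20, now '.': 24
Total burnt (originally-T cells now '.'): 14

Answer: 14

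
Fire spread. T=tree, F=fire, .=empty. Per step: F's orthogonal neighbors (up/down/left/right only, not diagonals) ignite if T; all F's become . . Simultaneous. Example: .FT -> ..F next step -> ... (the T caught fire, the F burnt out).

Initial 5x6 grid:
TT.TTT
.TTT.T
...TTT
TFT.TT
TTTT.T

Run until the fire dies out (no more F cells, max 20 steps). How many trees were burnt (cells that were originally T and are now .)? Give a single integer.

Answer: 6

Derivation:
Step 1: +3 fires, +1 burnt (F count now 3)
Step 2: +2 fires, +3 burnt (F count now 2)
Step 3: +1 fires, +2 burnt (F count now 1)
Step 4: +0 fires, +1 burnt (F count now 0)
Fire out after step 4
Initially T: 21, now '.': 15
Total burnt (originally-T cells now '.'): 6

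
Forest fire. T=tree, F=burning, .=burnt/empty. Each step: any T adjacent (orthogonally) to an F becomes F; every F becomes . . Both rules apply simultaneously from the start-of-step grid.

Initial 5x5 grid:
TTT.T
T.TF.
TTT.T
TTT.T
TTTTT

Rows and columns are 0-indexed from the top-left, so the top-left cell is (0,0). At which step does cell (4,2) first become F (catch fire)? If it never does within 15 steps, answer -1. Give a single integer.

Step 1: cell (4,2)='T' (+1 fires, +1 burnt)
Step 2: cell (4,2)='T' (+2 fires, +1 burnt)
Step 3: cell (4,2)='T' (+3 fires, +2 burnt)
Step 4: cell (4,2)='F' (+4 fires, +3 burnt)
  -> target ignites at step 4
Step 5: cell (4,2)='.' (+4 fires, +4 burnt)
Step 6: cell (4,2)='.' (+2 fires, +4 burnt)
Step 7: cell (4,2)='.' (+1 fires, +2 burnt)
Step 8: cell (4,2)='.' (+1 fires, +1 burnt)
Step 9: cell (4,2)='.' (+0 fires, +1 burnt)
  fire out at step 9

4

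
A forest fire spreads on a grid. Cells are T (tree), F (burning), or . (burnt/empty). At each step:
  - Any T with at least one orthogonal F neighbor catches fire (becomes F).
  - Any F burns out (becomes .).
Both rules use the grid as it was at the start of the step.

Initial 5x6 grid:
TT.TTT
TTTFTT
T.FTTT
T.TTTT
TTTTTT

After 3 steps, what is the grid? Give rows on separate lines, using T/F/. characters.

Step 1: 5 trees catch fire, 2 burn out
  TT.FTT
  TTF.FT
  T..FTT
  T.FTTT
  TTTTTT
Step 2: 6 trees catch fire, 5 burn out
  TT..FT
  TF...F
  T...FT
  T..FTT
  TTFTTT
Step 3: 7 trees catch fire, 6 burn out
  TF...F
  F.....
  T....F
  T...FT
  TF.FTT

TF...F
F.....
T....F
T...FT
TF.FTT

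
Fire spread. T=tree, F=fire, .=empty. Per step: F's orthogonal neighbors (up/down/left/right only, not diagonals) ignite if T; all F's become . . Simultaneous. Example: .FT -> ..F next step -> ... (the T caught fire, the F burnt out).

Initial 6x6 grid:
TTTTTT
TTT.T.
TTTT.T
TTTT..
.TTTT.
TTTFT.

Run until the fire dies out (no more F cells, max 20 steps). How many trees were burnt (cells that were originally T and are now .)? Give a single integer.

Answer: 26

Derivation:
Step 1: +3 fires, +1 burnt (F count now 3)
Step 2: +4 fires, +3 burnt (F count now 4)
Step 3: +4 fires, +4 burnt (F count now 4)
Step 4: +2 fires, +4 burnt (F count now 2)
Step 5: +3 fires, +2 burnt (F count now 3)
Step 6: +3 fires, +3 burnt (F count now 3)
Step 7: +3 fires, +3 burnt (F count now 3)
Step 8: +2 fires, +3 burnt (F count now 2)
Step 9: +2 fires, +2 burnt (F count now 2)
Step 10: +0 fires, +2 burnt (F count now 0)
Fire out after step 10
Initially T: 27, now '.': 35
Total burnt (originally-T cells now '.'): 26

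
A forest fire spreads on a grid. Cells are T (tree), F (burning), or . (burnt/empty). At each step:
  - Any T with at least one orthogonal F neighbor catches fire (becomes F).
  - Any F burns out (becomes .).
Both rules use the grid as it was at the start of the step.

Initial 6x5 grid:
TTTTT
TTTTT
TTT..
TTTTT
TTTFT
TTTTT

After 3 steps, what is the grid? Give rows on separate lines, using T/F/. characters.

Step 1: 4 trees catch fire, 1 burn out
  TTTTT
  TTTTT
  TTT..
  TTTFT
  TTF.F
  TTTFT
Step 2: 5 trees catch fire, 4 burn out
  TTTTT
  TTTTT
  TTT..
  TTF.F
  TF...
  TTF.F
Step 3: 4 trees catch fire, 5 burn out
  TTTTT
  TTTTT
  TTF..
  TF...
  F....
  TF...

TTTTT
TTTTT
TTF..
TF...
F....
TF...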